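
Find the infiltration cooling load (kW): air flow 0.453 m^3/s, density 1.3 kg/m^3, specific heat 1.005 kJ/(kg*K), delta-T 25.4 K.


Q = V_dot * rho * cp * dT
Q = 0.453 * 1.3 * 1.005 * 25.4
Q = 15.033 kW

15.033


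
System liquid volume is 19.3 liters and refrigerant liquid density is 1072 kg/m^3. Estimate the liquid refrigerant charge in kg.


Charge = V * rho / 1000
Charge = 19.3 * 1072 / 1000
Charge = 20.69 kg

20.69


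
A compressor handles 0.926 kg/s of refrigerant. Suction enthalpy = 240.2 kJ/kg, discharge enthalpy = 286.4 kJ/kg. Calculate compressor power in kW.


dh = 286.4 - 240.2 = 46.2 kJ/kg
W = m_dot * dh = 0.926 * 46.2 = 42.78 kW

42.78


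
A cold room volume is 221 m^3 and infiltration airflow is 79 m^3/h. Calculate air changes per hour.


ACH = flow / volume
ACH = 79 / 221
ACH = 0.357

0.357


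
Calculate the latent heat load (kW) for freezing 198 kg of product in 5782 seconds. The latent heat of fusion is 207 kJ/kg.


Q_lat = m * h_fg / t
Q_lat = 198 * 207 / 5782
Q_lat = 7.09 kW

7.09


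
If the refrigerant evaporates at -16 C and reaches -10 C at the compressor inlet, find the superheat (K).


Superheat = T_suction - T_evap
Superheat = -10 - (-16)
Superheat = 6 K

6


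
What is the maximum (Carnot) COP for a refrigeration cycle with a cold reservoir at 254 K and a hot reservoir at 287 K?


dT = 287 - 254 = 33 K
COP_carnot = T_cold / dT = 254 / 33
COP_carnot = 7.697

7.697


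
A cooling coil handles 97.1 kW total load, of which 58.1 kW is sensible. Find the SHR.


SHR = Q_sensible / Q_total
SHR = 58.1 / 97.1
SHR = 0.598

0.598


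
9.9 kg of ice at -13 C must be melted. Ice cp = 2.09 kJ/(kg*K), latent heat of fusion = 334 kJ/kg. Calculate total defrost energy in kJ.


Sensible heat = cp * dT = 2.09 * 13 = 27.17 kJ/kg
Total per kg = 27.17 + 334 = 361.17 kJ/kg
Q = m * total = 9.9 * 361.17
Q = 3575.6 kJ

3575.6


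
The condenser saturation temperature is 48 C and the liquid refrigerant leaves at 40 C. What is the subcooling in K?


Subcooling = T_cond - T_liquid
Subcooling = 48 - 40
Subcooling = 8 K

8


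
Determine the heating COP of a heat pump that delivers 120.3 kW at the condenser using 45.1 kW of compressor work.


COP_hp = Q_cond / W
COP_hp = 120.3 / 45.1
COP_hp = 2.667

2.667


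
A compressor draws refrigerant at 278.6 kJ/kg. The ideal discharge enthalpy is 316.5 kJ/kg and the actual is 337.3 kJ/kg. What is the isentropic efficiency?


dh_ideal = 316.5 - 278.6 = 37.9 kJ/kg
dh_actual = 337.3 - 278.6 = 58.7 kJ/kg
eta_s = dh_ideal / dh_actual = 37.9 / 58.7
eta_s = 0.6457

0.6457


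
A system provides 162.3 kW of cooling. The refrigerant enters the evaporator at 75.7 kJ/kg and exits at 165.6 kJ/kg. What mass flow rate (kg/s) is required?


dh = 165.6 - 75.7 = 89.9 kJ/kg
m_dot = Q / dh = 162.3 / 89.9 = 1.8053 kg/s

1.8053


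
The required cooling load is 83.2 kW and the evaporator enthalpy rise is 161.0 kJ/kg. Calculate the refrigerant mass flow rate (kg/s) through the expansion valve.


m_dot = Q / dh
m_dot = 83.2 / 161.0
m_dot = 0.5168 kg/s

0.5168


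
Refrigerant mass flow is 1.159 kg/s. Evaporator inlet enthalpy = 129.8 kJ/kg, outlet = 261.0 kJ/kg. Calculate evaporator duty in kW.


dh = 261.0 - 129.8 = 131.2 kJ/kg
Q_evap = m_dot * dh = 1.159 * 131.2
Q_evap = 152.06 kW

152.06


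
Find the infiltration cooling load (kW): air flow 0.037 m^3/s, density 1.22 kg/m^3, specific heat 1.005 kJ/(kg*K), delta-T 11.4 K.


Q = V_dot * rho * cp * dT
Q = 0.037 * 1.22 * 1.005 * 11.4
Q = 0.517 kW

0.517


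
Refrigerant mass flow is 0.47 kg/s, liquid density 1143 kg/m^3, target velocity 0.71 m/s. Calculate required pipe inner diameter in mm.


A = m_dot / (rho * v) = 0.47 / (1143 * 0.71) = 0.000579152958 m^2
d = sqrt(4*A/pi) * 1000
d = 27.2 mm

27.2


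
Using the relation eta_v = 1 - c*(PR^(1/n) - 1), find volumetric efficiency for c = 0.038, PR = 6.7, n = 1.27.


PR^(1/n) = 6.7^(1/1.27) = 4.47149347
eta_v = 1 - 0.038 * (4.47149347 - 1)
eta_v = 0.8681

0.8681


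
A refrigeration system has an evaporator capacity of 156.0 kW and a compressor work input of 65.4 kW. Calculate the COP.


COP = Q_evap / W
COP = 156.0 / 65.4
COP = 2.385

2.385


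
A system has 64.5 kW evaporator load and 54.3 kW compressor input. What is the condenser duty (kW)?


Q_cond = Q_evap + W
Q_cond = 64.5 + 54.3
Q_cond = 118.8 kW

118.8


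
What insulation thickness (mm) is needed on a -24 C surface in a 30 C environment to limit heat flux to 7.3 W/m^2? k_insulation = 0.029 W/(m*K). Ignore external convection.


dT = 30 - (-24) = 54 K
thickness = k * dT / q_max * 1000
thickness = 0.029 * 54 / 7.3 * 1000
thickness = 214.5 mm

214.5


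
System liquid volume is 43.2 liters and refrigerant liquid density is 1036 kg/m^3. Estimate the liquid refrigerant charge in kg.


Charge = V * rho / 1000
Charge = 43.2 * 1036 / 1000
Charge = 44.76 kg

44.76


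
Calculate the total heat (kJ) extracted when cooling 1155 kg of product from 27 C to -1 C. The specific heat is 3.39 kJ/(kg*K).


dT = 27 - (-1) = 28 K
Q = m * cp * dT = 1155 * 3.39 * 28
Q = 109633 kJ

109633


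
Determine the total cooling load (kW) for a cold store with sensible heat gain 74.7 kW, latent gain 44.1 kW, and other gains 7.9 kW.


Q_total = Q_s + Q_l + Q_misc
Q_total = 74.7 + 44.1 + 7.9
Q_total = 126.7 kW

126.7


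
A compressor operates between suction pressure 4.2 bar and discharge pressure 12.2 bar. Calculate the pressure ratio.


PR = P_high / P_low
PR = 12.2 / 4.2
PR = 2.905

2.905


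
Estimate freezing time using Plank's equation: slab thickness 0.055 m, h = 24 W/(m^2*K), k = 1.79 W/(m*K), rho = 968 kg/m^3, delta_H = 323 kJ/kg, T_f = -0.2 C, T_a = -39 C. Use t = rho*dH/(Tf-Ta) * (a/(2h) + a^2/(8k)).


dT = -0.2 - (-39) = 38.8 K
term1 = a/(2h) = 0.055/(2*24) = 0.001145833333
term2 = a^2/(8k) = 0.055^2/(8*1.79) = 0.0002112430168
t = rho*dH*1000/dT * (term1 + term2)
t = 968*323*1000/38.8 * (0.001145833333 + 0.0002112430168)
t = 10936 s

10936


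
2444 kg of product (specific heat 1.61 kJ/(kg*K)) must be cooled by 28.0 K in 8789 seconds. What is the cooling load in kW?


Q = m * cp * dT / t
Q = 2444 * 1.61 * 28.0 / 8789
Q = 12.536 kW

12.536


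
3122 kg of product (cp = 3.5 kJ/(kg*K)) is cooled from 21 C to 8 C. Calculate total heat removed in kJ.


dT = 21 - (8) = 13 K
Q = m * cp * dT = 3122 * 3.5 * 13
Q = 142051 kJ

142051


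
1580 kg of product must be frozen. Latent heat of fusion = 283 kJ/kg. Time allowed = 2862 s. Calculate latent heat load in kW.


Q_lat = m * h_fg / t
Q_lat = 1580 * 283 / 2862
Q_lat = 156.23 kW

156.23


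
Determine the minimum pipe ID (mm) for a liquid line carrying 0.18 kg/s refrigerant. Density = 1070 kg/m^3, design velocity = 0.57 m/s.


A = m_dot / (rho * v) = 0.18 / (1070 * 0.57) = 0.0002951303492 m^2
d = sqrt(4*A/pi) * 1000
d = 19.4 mm

19.4


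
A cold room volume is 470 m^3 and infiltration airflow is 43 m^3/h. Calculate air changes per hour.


ACH = flow / volume
ACH = 43 / 470
ACH = 0.091

0.091


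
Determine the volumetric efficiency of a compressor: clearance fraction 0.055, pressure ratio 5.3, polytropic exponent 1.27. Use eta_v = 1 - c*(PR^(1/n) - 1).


PR^(1/n) = 5.3^(1/1.27) = 3.71788507
eta_v = 1 - 0.055 * (3.71788507 - 1)
eta_v = 0.8505

0.8505


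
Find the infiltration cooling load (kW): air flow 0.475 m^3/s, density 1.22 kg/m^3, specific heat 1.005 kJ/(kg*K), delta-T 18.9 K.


Q = V_dot * rho * cp * dT
Q = 0.475 * 1.22 * 1.005 * 18.9
Q = 11.007 kW

11.007


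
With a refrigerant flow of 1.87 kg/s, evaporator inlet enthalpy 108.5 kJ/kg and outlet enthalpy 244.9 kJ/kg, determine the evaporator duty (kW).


dh = 244.9 - 108.5 = 136.4 kJ/kg
Q_evap = m_dot * dh = 1.87 * 136.4
Q_evap = 255.07 kW

255.07


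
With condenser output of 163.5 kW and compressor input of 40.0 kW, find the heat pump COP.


COP_hp = Q_cond / W
COP_hp = 163.5 / 40.0
COP_hp = 4.088

4.088


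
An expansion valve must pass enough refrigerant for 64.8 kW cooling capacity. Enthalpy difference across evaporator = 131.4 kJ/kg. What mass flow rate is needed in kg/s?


m_dot = Q / dh
m_dot = 64.8 / 131.4
m_dot = 0.4932 kg/s

0.4932


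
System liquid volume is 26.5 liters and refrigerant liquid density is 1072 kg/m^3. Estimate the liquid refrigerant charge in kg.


Charge = V * rho / 1000
Charge = 26.5 * 1072 / 1000
Charge = 28.41 kg

28.41


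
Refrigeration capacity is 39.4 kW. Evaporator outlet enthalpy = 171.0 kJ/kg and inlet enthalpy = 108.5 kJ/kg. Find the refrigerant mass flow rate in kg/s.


dh = 171.0 - 108.5 = 62.5 kJ/kg
m_dot = Q / dh = 39.4 / 62.5 = 0.6304 kg/s

0.6304


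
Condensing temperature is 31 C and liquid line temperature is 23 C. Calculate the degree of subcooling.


Subcooling = T_cond - T_liquid
Subcooling = 31 - 23
Subcooling = 8 K

8


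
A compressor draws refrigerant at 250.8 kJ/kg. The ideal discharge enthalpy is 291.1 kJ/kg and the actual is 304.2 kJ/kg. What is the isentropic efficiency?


dh_ideal = 291.1 - 250.8 = 40.3 kJ/kg
dh_actual = 304.2 - 250.8 = 53.4 kJ/kg
eta_s = dh_ideal / dh_actual = 40.3 / 53.4
eta_s = 0.7547

0.7547


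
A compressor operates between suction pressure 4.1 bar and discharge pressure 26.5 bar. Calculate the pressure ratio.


PR = P_high / P_low
PR = 26.5 / 4.1
PR = 6.463

6.463


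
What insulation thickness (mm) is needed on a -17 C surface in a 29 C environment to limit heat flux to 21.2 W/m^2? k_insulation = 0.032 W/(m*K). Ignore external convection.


dT = 29 - (-17) = 46 K
thickness = k * dT / q_max * 1000
thickness = 0.032 * 46 / 21.2 * 1000
thickness = 69.4 mm

69.4


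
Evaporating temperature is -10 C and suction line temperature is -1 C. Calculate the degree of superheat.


Superheat = T_suction - T_evap
Superheat = -1 - (-10)
Superheat = 9 K

9


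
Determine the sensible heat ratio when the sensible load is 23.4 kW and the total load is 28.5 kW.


SHR = Q_sensible / Q_total
SHR = 23.4 / 28.5
SHR = 0.821

0.821


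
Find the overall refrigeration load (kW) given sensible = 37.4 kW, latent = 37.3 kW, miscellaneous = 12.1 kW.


Q_total = Q_s + Q_l + Q_misc
Q_total = 37.4 + 37.3 + 12.1
Q_total = 86.8 kW

86.8


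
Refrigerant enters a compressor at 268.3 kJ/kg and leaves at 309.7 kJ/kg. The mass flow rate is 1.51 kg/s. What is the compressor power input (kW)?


dh = 309.7 - 268.3 = 41.4 kJ/kg
W = m_dot * dh = 1.51 * 41.4 = 62.51 kW

62.51


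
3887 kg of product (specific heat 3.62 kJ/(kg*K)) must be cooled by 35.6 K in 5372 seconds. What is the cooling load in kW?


Q = m * cp * dT / t
Q = 3887 * 3.62 * 35.6 / 5372
Q = 93.247 kW

93.247


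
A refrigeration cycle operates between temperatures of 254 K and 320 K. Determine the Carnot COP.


dT = 320 - 254 = 66 K
COP_carnot = T_cold / dT = 254 / 66
COP_carnot = 3.848

3.848


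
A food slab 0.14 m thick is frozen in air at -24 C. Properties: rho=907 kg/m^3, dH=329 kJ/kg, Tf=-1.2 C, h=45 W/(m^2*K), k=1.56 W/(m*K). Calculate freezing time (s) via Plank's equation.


dT = -1.2 - (-24) = 22.8 K
term1 = a/(2h) = 0.14/(2*45) = 0.001555555556
term2 = a^2/(8k) = 0.14^2/(8*1.56) = 0.001570512821
t = rho*dH*1000/dT * (term1 + term2)
t = 907*329*1000/22.8 * (0.001555555556 + 0.001570512821)
t = 40914 s

40914


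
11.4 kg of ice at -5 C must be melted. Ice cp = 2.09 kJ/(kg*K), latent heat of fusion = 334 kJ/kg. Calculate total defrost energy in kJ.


Sensible heat = cp * dT = 2.09 * 5 = 10.45 kJ/kg
Total per kg = 10.45 + 334 = 344.45 kJ/kg
Q = m * total = 11.4 * 344.45
Q = 3926.7 kJ

3926.7


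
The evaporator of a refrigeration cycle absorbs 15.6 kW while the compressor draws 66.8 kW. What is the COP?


COP = Q_evap / W
COP = 15.6 / 66.8
COP = 0.234

0.234


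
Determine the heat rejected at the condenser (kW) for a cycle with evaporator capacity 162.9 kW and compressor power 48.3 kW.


Q_cond = Q_evap + W
Q_cond = 162.9 + 48.3
Q_cond = 211.2 kW

211.2


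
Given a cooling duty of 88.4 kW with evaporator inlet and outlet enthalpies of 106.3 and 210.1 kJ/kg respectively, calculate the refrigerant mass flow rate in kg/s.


dh = 210.1 - 106.3 = 103.8 kJ/kg
m_dot = Q / dh = 88.4 / 103.8 = 0.8516 kg/s

0.8516


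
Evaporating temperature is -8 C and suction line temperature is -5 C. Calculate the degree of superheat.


Superheat = T_suction - T_evap
Superheat = -5 - (-8)
Superheat = 3 K

3


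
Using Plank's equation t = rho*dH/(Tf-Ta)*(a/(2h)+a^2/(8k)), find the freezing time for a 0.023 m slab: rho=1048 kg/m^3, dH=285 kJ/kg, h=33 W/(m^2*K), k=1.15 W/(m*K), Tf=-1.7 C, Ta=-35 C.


dT = -1.7 - (-35) = 33.3 K
term1 = a/(2h) = 0.023/(2*33) = 0.0003484848485
term2 = a^2/(8k) = 0.023^2/(8*1.15) = 0.0000575
t = rho*dH*1000/dT * (term1 + term2)
t = 1048*285*1000/33.3 * (0.0003484848485 + 0.0000575)
t = 3641 s

3641


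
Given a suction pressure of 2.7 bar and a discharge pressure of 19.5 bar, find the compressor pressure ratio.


PR = P_high / P_low
PR = 19.5 / 2.7
PR = 7.222

7.222


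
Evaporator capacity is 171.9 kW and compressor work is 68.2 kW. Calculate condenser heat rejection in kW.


Q_cond = Q_evap + W
Q_cond = 171.9 + 68.2
Q_cond = 240.1 kW

240.1


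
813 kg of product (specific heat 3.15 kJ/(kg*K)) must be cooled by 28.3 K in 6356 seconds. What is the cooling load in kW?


Q = m * cp * dT / t
Q = 813 * 3.15 * 28.3 / 6356
Q = 11.403 kW

11.403


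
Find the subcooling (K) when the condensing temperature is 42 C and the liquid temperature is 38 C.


Subcooling = T_cond - T_liquid
Subcooling = 42 - 38
Subcooling = 4 K

4


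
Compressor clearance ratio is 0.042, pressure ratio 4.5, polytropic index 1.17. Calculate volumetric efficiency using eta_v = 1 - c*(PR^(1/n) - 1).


PR^(1/n) = 4.5^(1/1.17) = 3.61660679
eta_v = 1 - 0.042 * (3.61660679 - 1)
eta_v = 0.8901

0.8901


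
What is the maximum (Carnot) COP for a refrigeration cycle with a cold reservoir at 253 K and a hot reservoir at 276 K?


dT = 276 - 253 = 23 K
COP_carnot = T_cold / dT = 253 / 23
COP_carnot = 11.0

11.0


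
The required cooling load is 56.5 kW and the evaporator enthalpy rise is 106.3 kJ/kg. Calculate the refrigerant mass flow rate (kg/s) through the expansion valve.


m_dot = Q / dh
m_dot = 56.5 / 106.3
m_dot = 0.5315 kg/s

0.5315


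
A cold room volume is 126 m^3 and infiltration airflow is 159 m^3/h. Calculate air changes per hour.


ACH = flow / volume
ACH = 159 / 126
ACH = 1.262

1.262


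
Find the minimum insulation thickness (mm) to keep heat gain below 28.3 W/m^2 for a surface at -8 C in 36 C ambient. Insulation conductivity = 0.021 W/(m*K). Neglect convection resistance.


dT = 36 - (-8) = 44 K
thickness = k * dT / q_max * 1000
thickness = 0.021 * 44 / 28.3 * 1000
thickness = 32.7 mm

32.7


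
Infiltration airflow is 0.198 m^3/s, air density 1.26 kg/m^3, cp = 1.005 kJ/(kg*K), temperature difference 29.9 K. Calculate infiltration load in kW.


Q = V_dot * rho * cp * dT
Q = 0.198 * 1.26 * 1.005 * 29.9
Q = 7.497 kW

7.497


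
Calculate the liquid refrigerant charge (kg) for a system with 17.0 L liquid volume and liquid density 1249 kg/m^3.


Charge = V * rho / 1000
Charge = 17.0 * 1249 / 1000
Charge = 21.23 kg

21.23


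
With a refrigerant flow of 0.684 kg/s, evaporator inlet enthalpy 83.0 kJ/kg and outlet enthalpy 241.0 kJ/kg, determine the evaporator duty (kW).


dh = 241.0 - 83.0 = 158.0 kJ/kg
Q_evap = m_dot * dh = 0.684 * 158.0
Q_evap = 108.07 kW

108.07


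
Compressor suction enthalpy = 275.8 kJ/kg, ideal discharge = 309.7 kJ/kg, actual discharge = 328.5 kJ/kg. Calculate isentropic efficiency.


dh_ideal = 309.7 - 275.8 = 33.9 kJ/kg
dh_actual = 328.5 - 275.8 = 52.7 kJ/kg
eta_s = dh_ideal / dh_actual = 33.9 / 52.7
eta_s = 0.6433

0.6433


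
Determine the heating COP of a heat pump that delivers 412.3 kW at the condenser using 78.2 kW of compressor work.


COP_hp = Q_cond / W
COP_hp = 412.3 / 78.2
COP_hp = 5.272

5.272


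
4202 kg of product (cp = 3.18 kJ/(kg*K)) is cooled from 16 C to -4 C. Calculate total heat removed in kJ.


dT = 16 - (-4) = 20 K
Q = m * cp * dT = 4202 * 3.18 * 20
Q = 267247 kJ

267247


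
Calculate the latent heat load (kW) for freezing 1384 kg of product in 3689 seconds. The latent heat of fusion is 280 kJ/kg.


Q_lat = m * h_fg / t
Q_lat = 1384 * 280 / 3689
Q_lat = 105.05 kW

105.05


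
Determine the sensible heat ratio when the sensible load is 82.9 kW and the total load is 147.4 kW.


SHR = Q_sensible / Q_total
SHR = 82.9 / 147.4
SHR = 0.562

0.562


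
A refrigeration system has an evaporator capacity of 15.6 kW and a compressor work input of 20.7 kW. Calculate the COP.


COP = Q_evap / W
COP = 15.6 / 20.7
COP = 0.754

0.754


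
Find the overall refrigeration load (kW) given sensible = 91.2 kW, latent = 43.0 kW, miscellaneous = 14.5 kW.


Q_total = Q_s + Q_l + Q_misc
Q_total = 91.2 + 43.0 + 14.5
Q_total = 148.7 kW

148.7


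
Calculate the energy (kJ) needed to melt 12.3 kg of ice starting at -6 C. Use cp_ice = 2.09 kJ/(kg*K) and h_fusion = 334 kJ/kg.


Sensible heat = cp * dT = 2.09 * 6 = 12.54 kJ/kg
Total per kg = 12.54 + 334 = 346.54 kJ/kg
Q = m * total = 12.3 * 346.54
Q = 4262.4 kJ

4262.4


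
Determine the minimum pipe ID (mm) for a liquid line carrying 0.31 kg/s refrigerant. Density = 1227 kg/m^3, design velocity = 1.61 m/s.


A = m_dot / (rho * v) = 0.31 / (1227 * 1.61) = 0.0001569246812 m^2
d = sqrt(4*A/pi) * 1000
d = 14.1 mm

14.1


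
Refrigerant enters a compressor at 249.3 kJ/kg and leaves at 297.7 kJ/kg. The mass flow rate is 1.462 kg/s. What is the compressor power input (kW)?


dh = 297.7 - 249.3 = 48.4 kJ/kg
W = m_dot * dh = 1.462 * 48.4 = 70.76 kW

70.76


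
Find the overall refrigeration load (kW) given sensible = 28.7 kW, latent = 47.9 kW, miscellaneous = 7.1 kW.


Q_total = Q_s + Q_l + Q_misc
Q_total = 28.7 + 47.9 + 7.1
Q_total = 83.7 kW

83.7


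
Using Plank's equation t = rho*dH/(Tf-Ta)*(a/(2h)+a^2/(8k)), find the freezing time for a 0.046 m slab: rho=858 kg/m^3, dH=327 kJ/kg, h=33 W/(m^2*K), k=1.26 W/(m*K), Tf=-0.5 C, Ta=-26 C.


dT = -0.5 - (-26) = 25.5 K
term1 = a/(2h) = 0.046/(2*33) = 0.000696969697
term2 = a^2/(8k) = 0.046^2/(8*1.26) = 0.0002099206349
t = rho*dH*1000/dT * (term1 + term2)
t = 858*327*1000/25.5 * (0.000696969697 + 0.0002099206349)
t = 9978 s

9978


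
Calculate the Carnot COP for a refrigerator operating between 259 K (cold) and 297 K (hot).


dT = 297 - 259 = 38 K
COP_carnot = T_cold / dT = 259 / 38
COP_carnot = 6.816

6.816


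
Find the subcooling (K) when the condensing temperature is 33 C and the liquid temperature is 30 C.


Subcooling = T_cond - T_liquid
Subcooling = 33 - 30
Subcooling = 3 K

3


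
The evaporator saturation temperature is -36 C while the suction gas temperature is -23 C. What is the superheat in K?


Superheat = T_suction - T_evap
Superheat = -23 - (-36)
Superheat = 13 K

13


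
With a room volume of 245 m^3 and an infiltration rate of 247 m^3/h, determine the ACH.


ACH = flow / volume
ACH = 247 / 245
ACH = 1.008

1.008


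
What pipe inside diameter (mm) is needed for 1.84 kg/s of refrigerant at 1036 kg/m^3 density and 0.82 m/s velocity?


A = m_dot / (rho * v) = 1.84 / (1036 * 0.82) = 0.002165928995 m^2
d = sqrt(4*A/pi) * 1000
d = 52.5 mm

52.5


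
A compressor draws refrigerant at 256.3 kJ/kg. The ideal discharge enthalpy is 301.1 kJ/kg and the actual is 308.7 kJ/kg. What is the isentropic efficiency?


dh_ideal = 301.1 - 256.3 = 44.8 kJ/kg
dh_actual = 308.7 - 256.3 = 52.4 kJ/kg
eta_s = dh_ideal / dh_actual = 44.8 / 52.4
eta_s = 0.855

0.855


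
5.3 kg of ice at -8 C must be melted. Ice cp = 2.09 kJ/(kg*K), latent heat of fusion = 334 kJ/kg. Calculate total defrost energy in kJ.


Sensible heat = cp * dT = 2.09 * 8 = 16.72 kJ/kg
Total per kg = 16.72 + 334 = 350.72 kJ/kg
Q = m * total = 5.3 * 350.72
Q = 1858.8 kJ

1858.8


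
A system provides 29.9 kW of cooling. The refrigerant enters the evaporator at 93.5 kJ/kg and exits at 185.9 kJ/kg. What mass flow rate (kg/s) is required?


dh = 185.9 - 93.5 = 92.4 kJ/kg
m_dot = Q / dh = 29.9 / 92.4 = 0.3236 kg/s

0.3236


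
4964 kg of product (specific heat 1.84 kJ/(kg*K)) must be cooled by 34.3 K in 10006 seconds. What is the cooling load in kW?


Q = m * cp * dT / t
Q = 4964 * 1.84 * 34.3 / 10006
Q = 31.31 kW

31.31


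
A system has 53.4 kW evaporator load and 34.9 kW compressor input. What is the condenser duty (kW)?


Q_cond = Q_evap + W
Q_cond = 53.4 + 34.9
Q_cond = 88.3 kW

88.3


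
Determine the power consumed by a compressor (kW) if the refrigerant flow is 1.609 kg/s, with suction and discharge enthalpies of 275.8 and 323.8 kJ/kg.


dh = 323.8 - 275.8 = 48.0 kJ/kg
W = m_dot * dh = 1.609 * 48.0 = 77.23 kW

77.23


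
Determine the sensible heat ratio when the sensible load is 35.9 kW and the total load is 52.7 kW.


SHR = Q_sensible / Q_total
SHR = 35.9 / 52.7
SHR = 0.681

0.681


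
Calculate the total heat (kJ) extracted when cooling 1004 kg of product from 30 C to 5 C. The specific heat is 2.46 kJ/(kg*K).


dT = 30 - (5) = 25 K
Q = m * cp * dT = 1004 * 2.46 * 25
Q = 61746 kJ

61746


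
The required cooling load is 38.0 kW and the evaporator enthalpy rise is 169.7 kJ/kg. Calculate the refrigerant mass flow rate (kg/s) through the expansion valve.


m_dot = Q / dh
m_dot = 38.0 / 169.7
m_dot = 0.2239 kg/s

0.2239


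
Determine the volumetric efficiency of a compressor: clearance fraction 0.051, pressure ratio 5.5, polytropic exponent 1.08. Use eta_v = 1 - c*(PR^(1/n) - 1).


PR^(1/n) = 5.5^(1/1.08) = 4.84753562
eta_v = 1 - 0.051 * (4.84753562 - 1)
eta_v = 0.8038

0.8038


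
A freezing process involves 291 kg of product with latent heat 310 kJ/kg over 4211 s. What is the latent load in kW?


Q_lat = m * h_fg / t
Q_lat = 291 * 310 / 4211
Q_lat = 21.42 kW

21.42


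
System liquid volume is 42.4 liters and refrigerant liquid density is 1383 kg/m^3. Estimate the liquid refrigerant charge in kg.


Charge = V * rho / 1000
Charge = 42.4 * 1383 / 1000
Charge = 58.64 kg

58.64


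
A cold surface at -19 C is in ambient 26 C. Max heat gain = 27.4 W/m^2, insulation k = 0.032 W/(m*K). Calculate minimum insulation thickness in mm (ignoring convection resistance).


dT = 26 - (-19) = 45 K
thickness = k * dT / q_max * 1000
thickness = 0.032 * 45 / 27.4 * 1000
thickness = 52.6 mm

52.6


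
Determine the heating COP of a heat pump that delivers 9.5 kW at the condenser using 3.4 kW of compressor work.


COP_hp = Q_cond / W
COP_hp = 9.5 / 3.4
COP_hp = 2.794

2.794


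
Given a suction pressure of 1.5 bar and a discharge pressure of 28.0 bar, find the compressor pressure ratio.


PR = P_high / P_low
PR = 28.0 / 1.5
PR = 18.667

18.667


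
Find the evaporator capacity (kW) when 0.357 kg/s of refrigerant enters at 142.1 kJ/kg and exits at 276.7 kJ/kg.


dh = 276.7 - 142.1 = 134.6 kJ/kg
Q_evap = m_dot * dh = 0.357 * 134.6
Q_evap = 48.05 kW

48.05


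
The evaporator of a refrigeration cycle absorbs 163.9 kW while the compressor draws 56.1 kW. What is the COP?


COP = Q_evap / W
COP = 163.9 / 56.1
COP = 2.922

2.922


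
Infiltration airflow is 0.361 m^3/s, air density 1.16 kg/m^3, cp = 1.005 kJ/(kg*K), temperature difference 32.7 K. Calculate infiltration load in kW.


Q = V_dot * rho * cp * dT
Q = 0.361 * 1.16 * 1.005 * 32.7
Q = 13.762 kW

13.762


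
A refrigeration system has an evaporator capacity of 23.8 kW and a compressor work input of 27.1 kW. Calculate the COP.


COP = Q_evap / W
COP = 23.8 / 27.1
COP = 0.878

0.878


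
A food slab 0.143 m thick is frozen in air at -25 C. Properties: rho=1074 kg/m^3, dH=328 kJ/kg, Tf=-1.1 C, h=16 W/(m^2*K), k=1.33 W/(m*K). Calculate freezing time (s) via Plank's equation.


dT = -1.1 - (-25) = 23.9 K
term1 = a/(2h) = 0.143/(2*16) = 0.00446875
term2 = a^2/(8k) = 0.143^2/(8*1.33) = 0.001921898496
t = rho*dH*1000/dT * (term1 + term2)
t = 1074*328*1000/23.9 * (0.00446875 + 0.001921898496)
t = 94194 s

94194


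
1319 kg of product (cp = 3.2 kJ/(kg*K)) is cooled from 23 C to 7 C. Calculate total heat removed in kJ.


dT = 23 - (7) = 16 K
Q = m * cp * dT = 1319 * 3.2 * 16
Q = 67533 kJ

67533


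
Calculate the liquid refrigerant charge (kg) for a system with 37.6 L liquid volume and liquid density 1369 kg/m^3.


Charge = V * rho / 1000
Charge = 37.6 * 1369 / 1000
Charge = 51.47 kg

51.47


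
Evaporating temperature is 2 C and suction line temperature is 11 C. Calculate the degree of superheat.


Superheat = T_suction - T_evap
Superheat = 11 - (2)
Superheat = 9 K

9


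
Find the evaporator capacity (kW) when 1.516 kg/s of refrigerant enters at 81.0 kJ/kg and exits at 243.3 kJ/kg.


dh = 243.3 - 81.0 = 162.3 kJ/kg
Q_evap = m_dot * dh = 1.516 * 162.3
Q_evap = 246.05 kW

246.05


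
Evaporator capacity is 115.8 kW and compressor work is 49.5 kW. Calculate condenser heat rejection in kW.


Q_cond = Q_evap + W
Q_cond = 115.8 + 49.5
Q_cond = 165.3 kW

165.3


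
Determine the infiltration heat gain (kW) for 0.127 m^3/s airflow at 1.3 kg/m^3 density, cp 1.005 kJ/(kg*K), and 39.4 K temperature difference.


Q = V_dot * rho * cp * dT
Q = 0.127 * 1.3 * 1.005 * 39.4
Q = 6.537 kW

6.537


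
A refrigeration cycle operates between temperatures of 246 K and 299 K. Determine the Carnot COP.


dT = 299 - 246 = 53 K
COP_carnot = T_cold / dT = 246 / 53
COP_carnot = 4.642

4.642


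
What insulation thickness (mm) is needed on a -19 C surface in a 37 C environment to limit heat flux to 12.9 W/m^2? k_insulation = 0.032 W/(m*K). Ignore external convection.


dT = 37 - (-19) = 56 K
thickness = k * dT / q_max * 1000
thickness = 0.032 * 56 / 12.9 * 1000
thickness = 138.9 mm

138.9


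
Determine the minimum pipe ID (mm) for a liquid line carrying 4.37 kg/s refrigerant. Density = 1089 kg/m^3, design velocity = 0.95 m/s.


A = m_dot / (rho * v) = 4.37 / (1089 * 0.95) = 0.00422405877 m^2
d = sqrt(4*A/pi) * 1000
d = 73.3 mm

73.3


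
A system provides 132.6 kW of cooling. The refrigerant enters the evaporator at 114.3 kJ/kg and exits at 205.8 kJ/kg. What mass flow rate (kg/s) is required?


dh = 205.8 - 114.3 = 91.5 kJ/kg
m_dot = Q / dh = 132.6 / 91.5 = 1.4492 kg/s

1.4492


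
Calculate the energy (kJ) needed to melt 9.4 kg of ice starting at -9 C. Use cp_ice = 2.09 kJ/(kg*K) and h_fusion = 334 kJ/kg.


Sensible heat = cp * dT = 2.09 * 9 = 18.81 kJ/kg
Total per kg = 18.81 + 334 = 352.81 kJ/kg
Q = m * total = 9.4 * 352.81
Q = 3316.4 kJ

3316.4


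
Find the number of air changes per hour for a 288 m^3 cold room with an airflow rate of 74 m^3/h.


ACH = flow / volume
ACH = 74 / 288
ACH = 0.257

0.257


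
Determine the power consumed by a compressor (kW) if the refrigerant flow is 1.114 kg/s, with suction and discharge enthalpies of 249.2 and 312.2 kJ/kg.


dh = 312.2 - 249.2 = 63.0 kJ/kg
W = m_dot * dh = 1.114 * 63.0 = 70.18 kW

70.18


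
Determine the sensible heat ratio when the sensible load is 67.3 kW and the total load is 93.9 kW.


SHR = Q_sensible / Q_total
SHR = 67.3 / 93.9
SHR = 0.717

0.717


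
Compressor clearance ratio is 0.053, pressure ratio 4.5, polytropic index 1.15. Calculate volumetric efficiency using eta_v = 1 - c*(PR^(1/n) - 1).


PR^(1/n) = 4.5^(1/1.15) = 3.69837446
eta_v = 1 - 0.053 * (3.69837446 - 1)
eta_v = 0.857

0.857


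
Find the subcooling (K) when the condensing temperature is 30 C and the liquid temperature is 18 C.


Subcooling = T_cond - T_liquid
Subcooling = 30 - 18
Subcooling = 12 K

12


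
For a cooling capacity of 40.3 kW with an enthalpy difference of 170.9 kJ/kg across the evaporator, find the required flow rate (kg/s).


m_dot = Q / dh
m_dot = 40.3 / 170.9
m_dot = 0.2358 kg/s

0.2358


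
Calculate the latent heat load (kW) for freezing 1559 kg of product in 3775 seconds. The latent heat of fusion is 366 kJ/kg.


Q_lat = m * h_fg / t
Q_lat = 1559 * 366 / 3775
Q_lat = 151.15 kW

151.15


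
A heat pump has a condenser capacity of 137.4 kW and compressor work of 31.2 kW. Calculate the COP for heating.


COP_hp = Q_cond / W
COP_hp = 137.4 / 31.2
COP_hp = 4.404

4.404


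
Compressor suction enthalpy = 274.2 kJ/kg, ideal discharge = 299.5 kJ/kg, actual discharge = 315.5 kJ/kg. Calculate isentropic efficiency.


dh_ideal = 299.5 - 274.2 = 25.3 kJ/kg
dh_actual = 315.5 - 274.2 = 41.3 kJ/kg
eta_s = dh_ideal / dh_actual = 25.3 / 41.3
eta_s = 0.6126

0.6126


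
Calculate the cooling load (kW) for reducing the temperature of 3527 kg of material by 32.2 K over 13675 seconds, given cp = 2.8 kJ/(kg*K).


Q = m * cp * dT / t
Q = 3527 * 2.8 * 32.2 / 13675
Q = 23.254 kW

23.254


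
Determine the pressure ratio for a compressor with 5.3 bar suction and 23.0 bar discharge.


PR = P_high / P_low
PR = 23.0 / 5.3
PR = 4.34

4.34


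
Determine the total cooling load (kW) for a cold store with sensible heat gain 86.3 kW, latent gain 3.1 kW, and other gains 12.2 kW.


Q_total = Q_s + Q_l + Q_misc
Q_total = 86.3 + 3.1 + 12.2
Q_total = 101.6 kW

101.6


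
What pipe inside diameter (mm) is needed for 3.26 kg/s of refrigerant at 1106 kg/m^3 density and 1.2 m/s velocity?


A = m_dot / (rho * v) = 3.26 / (1106 * 1.2) = 0.002456298975 m^2
d = sqrt(4*A/pi) * 1000
d = 55.9 mm

55.9


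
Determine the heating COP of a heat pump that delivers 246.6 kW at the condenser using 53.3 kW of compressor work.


COP_hp = Q_cond / W
COP_hp = 246.6 / 53.3
COP_hp = 4.627

4.627


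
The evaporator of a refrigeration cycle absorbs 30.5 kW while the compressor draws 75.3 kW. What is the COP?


COP = Q_evap / W
COP = 30.5 / 75.3
COP = 0.405

0.405


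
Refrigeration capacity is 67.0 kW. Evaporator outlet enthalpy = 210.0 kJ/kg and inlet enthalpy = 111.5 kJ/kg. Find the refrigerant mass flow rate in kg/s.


dh = 210.0 - 111.5 = 98.5 kJ/kg
m_dot = Q / dh = 67.0 / 98.5 = 0.6802 kg/s

0.6802


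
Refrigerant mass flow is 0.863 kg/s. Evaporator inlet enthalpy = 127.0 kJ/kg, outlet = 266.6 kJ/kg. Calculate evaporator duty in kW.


dh = 266.6 - 127.0 = 139.6 kJ/kg
Q_evap = m_dot * dh = 0.863 * 139.6
Q_evap = 120.47 kW

120.47


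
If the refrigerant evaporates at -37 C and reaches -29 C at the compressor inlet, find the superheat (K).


Superheat = T_suction - T_evap
Superheat = -29 - (-37)
Superheat = 8 K

8


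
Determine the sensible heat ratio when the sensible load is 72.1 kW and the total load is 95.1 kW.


SHR = Q_sensible / Q_total
SHR = 72.1 / 95.1
SHR = 0.758

0.758


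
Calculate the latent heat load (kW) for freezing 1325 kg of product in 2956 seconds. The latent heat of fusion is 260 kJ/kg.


Q_lat = m * h_fg / t
Q_lat = 1325 * 260 / 2956
Q_lat = 116.54 kW

116.54


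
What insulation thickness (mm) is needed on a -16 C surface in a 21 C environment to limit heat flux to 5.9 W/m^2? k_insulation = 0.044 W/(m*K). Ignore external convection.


dT = 21 - (-16) = 37 K
thickness = k * dT / q_max * 1000
thickness = 0.044 * 37 / 5.9 * 1000
thickness = 275.9 mm

275.9


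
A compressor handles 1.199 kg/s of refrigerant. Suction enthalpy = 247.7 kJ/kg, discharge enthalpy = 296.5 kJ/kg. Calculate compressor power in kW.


dh = 296.5 - 247.7 = 48.8 kJ/kg
W = m_dot * dh = 1.199 * 48.8 = 58.51 kW

58.51


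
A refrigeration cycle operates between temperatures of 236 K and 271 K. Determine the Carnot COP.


dT = 271 - 236 = 35 K
COP_carnot = T_cold / dT = 236 / 35
COP_carnot = 6.743

6.743


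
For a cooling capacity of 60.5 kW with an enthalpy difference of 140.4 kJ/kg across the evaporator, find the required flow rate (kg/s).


m_dot = Q / dh
m_dot = 60.5 / 140.4
m_dot = 0.4309 kg/s

0.4309


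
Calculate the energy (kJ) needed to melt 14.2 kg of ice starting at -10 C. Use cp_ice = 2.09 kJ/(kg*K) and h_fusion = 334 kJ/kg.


Sensible heat = cp * dT = 2.09 * 10 = 20.9 kJ/kg
Total per kg = 20.9 + 334 = 354.9 kJ/kg
Q = m * total = 14.2 * 354.9
Q = 5039.6 kJ

5039.6


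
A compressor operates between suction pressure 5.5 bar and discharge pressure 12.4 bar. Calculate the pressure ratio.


PR = P_high / P_low
PR = 12.4 / 5.5
PR = 2.255

2.255


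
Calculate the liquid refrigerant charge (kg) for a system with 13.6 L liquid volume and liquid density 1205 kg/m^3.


Charge = V * rho / 1000
Charge = 13.6 * 1205 / 1000
Charge = 16.39 kg

16.39


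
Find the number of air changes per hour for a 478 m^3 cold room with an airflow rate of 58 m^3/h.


ACH = flow / volume
ACH = 58 / 478
ACH = 0.121

0.121


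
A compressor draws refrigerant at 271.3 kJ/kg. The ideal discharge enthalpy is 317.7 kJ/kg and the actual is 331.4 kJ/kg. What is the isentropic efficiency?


dh_ideal = 317.7 - 271.3 = 46.4 kJ/kg
dh_actual = 331.4 - 271.3 = 60.1 kJ/kg
eta_s = dh_ideal / dh_actual = 46.4 / 60.1
eta_s = 0.772

0.772


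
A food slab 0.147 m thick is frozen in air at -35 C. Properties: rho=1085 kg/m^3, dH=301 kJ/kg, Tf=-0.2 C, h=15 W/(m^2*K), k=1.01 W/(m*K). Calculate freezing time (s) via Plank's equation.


dT = -0.2 - (-35) = 34.8 K
term1 = a/(2h) = 0.147/(2*15) = 0.0049
term2 = a^2/(8k) = 0.147^2/(8*1.01) = 0.002674381188
t = rho*dH*1000/dT * (term1 + term2)
t = 1085*301*1000/34.8 * (0.0049 + 0.002674381188)
t = 71083 s

71083


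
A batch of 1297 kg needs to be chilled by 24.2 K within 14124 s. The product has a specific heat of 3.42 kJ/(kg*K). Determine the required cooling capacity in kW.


Q = m * cp * dT / t
Q = 1297 * 3.42 * 24.2 / 14124
Q = 7.6 kW

7.6


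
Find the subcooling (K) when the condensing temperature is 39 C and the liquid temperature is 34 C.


Subcooling = T_cond - T_liquid
Subcooling = 39 - 34
Subcooling = 5 K

5


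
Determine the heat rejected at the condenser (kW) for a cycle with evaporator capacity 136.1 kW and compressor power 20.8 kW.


Q_cond = Q_evap + W
Q_cond = 136.1 + 20.8
Q_cond = 156.9 kW

156.9


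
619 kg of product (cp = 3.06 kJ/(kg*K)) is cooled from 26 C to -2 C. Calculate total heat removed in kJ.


dT = 26 - (-2) = 28 K
Q = m * cp * dT = 619 * 3.06 * 28
Q = 53036 kJ

53036


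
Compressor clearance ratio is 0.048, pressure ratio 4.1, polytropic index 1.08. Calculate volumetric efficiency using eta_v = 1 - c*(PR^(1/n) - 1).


PR^(1/n) = 4.1^(1/1.08) = 3.69311184
eta_v = 1 - 0.048 * (3.69311184 - 1)
eta_v = 0.8707

0.8707


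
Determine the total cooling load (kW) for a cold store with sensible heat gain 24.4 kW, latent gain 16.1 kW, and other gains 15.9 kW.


Q_total = Q_s + Q_l + Q_misc
Q_total = 24.4 + 16.1 + 15.9
Q_total = 56.4 kW

56.4


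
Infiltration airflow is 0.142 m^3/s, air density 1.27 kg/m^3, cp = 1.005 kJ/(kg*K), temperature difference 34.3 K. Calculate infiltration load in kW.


Q = V_dot * rho * cp * dT
Q = 0.142 * 1.27 * 1.005 * 34.3
Q = 6.217 kW

6.217


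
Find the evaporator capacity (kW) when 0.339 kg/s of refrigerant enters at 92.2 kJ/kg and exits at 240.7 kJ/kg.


dh = 240.7 - 92.2 = 148.5 kJ/kg
Q_evap = m_dot * dh = 0.339 * 148.5
Q_evap = 50.34 kW

50.34


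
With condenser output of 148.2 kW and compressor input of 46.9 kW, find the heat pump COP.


COP_hp = Q_cond / W
COP_hp = 148.2 / 46.9
COP_hp = 3.16

3.16


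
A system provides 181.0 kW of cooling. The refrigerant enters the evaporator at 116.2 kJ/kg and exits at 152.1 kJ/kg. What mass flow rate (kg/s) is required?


dh = 152.1 - 116.2 = 35.9 kJ/kg
m_dot = Q / dh = 181.0 / 35.9 = 5.0418 kg/s

5.0418


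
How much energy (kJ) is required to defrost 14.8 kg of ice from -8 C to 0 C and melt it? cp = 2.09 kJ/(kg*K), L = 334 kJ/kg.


Sensible heat = cp * dT = 2.09 * 8 = 16.72 kJ/kg
Total per kg = 16.72 + 334 = 350.72 kJ/kg
Q = m * total = 14.8 * 350.72
Q = 5190.7 kJ

5190.7


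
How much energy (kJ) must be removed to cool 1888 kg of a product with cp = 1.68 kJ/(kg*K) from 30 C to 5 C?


dT = 30 - (5) = 25 K
Q = m * cp * dT = 1888 * 1.68 * 25
Q = 79296 kJ

79296


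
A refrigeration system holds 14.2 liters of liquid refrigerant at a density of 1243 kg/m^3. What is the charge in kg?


Charge = V * rho / 1000
Charge = 14.2 * 1243 / 1000
Charge = 17.65 kg

17.65


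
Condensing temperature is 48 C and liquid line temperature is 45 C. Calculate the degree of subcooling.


Subcooling = T_cond - T_liquid
Subcooling = 48 - 45
Subcooling = 3 K

3


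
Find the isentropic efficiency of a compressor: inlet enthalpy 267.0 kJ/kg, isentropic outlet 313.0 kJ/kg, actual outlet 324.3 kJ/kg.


dh_ideal = 313.0 - 267.0 = 46.0 kJ/kg
dh_actual = 324.3 - 267.0 = 57.3 kJ/kg
eta_s = dh_ideal / dh_actual = 46.0 / 57.3
eta_s = 0.8028

0.8028


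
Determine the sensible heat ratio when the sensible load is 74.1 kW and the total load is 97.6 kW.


SHR = Q_sensible / Q_total
SHR = 74.1 / 97.6
SHR = 0.759

0.759


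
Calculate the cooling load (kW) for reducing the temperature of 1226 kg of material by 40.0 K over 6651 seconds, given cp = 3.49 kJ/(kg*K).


Q = m * cp * dT / t
Q = 1226 * 3.49 * 40.0 / 6651
Q = 25.733 kW

25.733


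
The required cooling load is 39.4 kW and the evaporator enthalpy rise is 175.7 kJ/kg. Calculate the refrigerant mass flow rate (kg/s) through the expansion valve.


m_dot = Q / dh
m_dot = 39.4 / 175.7
m_dot = 0.2242 kg/s

0.2242


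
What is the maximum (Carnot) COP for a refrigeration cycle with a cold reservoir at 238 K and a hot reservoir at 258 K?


dT = 258 - 238 = 20 K
COP_carnot = T_cold / dT = 238 / 20
COP_carnot = 11.9

11.9


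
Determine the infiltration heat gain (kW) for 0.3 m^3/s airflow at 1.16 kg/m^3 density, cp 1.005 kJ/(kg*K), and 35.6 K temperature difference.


Q = V_dot * rho * cp * dT
Q = 0.3 * 1.16 * 1.005 * 35.6
Q = 12.451 kW

12.451


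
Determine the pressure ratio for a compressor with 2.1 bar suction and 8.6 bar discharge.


PR = P_high / P_low
PR = 8.6 / 2.1
PR = 4.095

4.095


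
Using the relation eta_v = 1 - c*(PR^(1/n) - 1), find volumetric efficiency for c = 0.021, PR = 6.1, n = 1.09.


PR^(1/n) = 6.1^(1/1.09) = 5.25395184
eta_v = 1 - 0.021 * (5.25395184 - 1)
eta_v = 0.9107

0.9107


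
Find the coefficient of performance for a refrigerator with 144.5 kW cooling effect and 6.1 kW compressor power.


COP = Q_evap / W
COP = 144.5 / 6.1
COP = 23.689

23.689


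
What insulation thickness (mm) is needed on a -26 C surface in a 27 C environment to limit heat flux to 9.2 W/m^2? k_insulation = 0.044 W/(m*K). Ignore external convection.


dT = 27 - (-26) = 53 K
thickness = k * dT / q_max * 1000
thickness = 0.044 * 53 / 9.2 * 1000
thickness = 253.5 mm

253.5


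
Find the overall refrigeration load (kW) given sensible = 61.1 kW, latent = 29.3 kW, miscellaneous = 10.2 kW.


Q_total = Q_s + Q_l + Q_misc
Q_total = 61.1 + 29.3 + 10.2
Q_total = 100.6 kW

100.6


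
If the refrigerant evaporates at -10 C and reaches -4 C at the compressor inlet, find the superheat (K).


Superheat = T_suction - T_evap
Superheat = -4 - (-10)
Superheat = 6 K

6


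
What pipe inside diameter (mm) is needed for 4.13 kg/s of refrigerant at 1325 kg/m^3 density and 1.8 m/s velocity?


A = m_dot / (rho * v) = 4.13 / (1325 * 1.8) = 0.001731656184 m^2
d = sqrt(4*A/pi) * 1000
d = 47.0 mm

47.0


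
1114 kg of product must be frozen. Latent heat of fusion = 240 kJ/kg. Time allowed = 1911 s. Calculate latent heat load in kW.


Q_lat = m * h_fg / t
Q_lat = 1114 * 240 / 1911
Q_lat = 139.91 kW

139.91


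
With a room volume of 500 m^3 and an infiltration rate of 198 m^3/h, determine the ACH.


ACH = flow / volume
ACH = 198 / 500
ACH = 0.396

0.396
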